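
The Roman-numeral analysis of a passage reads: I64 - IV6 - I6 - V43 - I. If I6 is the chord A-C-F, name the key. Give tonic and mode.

The anchor chord is a major triad on F, labeled I6.
If F is scale degree 1 and the mode makes that degree carry a major triad, the tonic is F and the mode is major.

F major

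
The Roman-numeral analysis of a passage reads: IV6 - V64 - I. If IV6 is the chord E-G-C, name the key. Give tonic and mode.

The chord C/E is a major triad rooted on C; its label is IV6.
If C is scale degree 4 and the mode makes that degree carry a major triad, the tonic is G and the mode is major.

G major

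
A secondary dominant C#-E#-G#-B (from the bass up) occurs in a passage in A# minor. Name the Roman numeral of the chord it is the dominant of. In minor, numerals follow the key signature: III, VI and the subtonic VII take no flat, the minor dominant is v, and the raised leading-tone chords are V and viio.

The chord is a dominant seventh chord on C#.
A dominant resolves down a perfect fifth: C# → F#. In A# minor, F# is scale degree 6, i.e. VI.

VI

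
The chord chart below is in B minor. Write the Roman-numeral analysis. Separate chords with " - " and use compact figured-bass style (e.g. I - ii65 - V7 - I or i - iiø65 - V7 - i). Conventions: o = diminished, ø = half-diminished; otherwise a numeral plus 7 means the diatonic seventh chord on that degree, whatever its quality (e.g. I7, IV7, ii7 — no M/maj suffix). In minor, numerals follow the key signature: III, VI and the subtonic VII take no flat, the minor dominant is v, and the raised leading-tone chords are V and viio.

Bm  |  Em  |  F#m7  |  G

Bm: minor triad on B = scale degree 1 → i.
Em: minor triad on E = scale degree 4 → iv.
F#m7: root F# is the dominant; minor seventh chord there is v7.
G has root G, degree 6 in B minor, so VI.

i - iv - v7 - VI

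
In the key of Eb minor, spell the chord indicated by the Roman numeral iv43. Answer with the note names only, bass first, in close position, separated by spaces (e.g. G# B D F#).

Eb Gb Ab Cb

The numeral's case and figure indicate a minor seventh chord. In Eb minor its root, the fourth degree, is Ab.
That chord is spelled Ab-Cb-Eb-Gb.
The figured bass 43 indicates second inversion, placing the fifth (Eb) in the bass: Eb-Gb-Ab-Cb.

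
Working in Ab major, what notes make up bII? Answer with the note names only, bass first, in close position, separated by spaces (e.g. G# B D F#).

Bbb Db Fb

bII is the Neapolitan chord — a major triad on the lowered second degree. In Ab major that root is Bbb.
So the chord is Bbb-Db-Fb, a major triad.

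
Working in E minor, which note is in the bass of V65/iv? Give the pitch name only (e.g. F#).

G#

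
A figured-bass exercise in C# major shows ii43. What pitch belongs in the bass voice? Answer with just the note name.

A#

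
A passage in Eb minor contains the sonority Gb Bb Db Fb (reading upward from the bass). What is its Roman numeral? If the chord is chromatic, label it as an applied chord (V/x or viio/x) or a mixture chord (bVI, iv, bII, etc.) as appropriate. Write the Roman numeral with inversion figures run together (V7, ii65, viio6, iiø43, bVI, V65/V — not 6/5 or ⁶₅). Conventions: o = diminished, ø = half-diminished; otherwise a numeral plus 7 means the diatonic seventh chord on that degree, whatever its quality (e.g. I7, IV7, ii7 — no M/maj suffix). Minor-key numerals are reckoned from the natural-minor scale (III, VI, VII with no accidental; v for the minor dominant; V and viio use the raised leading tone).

V7/VI

Stacked in thirds the chord is Gb-Bb-Db-Fb: a dominant seventh chord on Gb.
Gb is not a diatonic chord root with this quality in Eb minor, but it lies a perfect fifth above Cb (VI), so the chord functions as an applied dominant of VI.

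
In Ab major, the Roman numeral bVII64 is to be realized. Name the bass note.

bVII in Ab major has root Gb; the chord is Gb-Bb-Db.
The figure 64 means second inversion — the fifth is in the bass.

Db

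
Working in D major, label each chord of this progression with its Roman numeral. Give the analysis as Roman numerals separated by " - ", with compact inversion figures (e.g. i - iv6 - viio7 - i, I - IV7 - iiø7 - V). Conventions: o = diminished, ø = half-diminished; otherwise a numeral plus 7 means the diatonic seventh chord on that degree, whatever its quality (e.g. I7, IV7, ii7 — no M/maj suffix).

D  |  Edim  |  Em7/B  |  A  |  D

I - iio - ii43 - V - I

D has root D, degree 1 in D major, so I.
Edim: diminished triad on E — chromatic; iio (borrowed from the parallel minor).
Em7/B: root E is the supertonic; minor seventh chord there is ii43.
A has root A, degree 5 in D major, so V.
D: major triad on D = scale degree 1 → I.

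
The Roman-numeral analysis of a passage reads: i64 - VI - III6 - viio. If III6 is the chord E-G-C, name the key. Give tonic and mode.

III6 is given as E-G-C — a major triad with root C.
Counting down 2 scale steps from C places the tonic on A; a major triad on degree 3 is diatonic only in minor.

A minor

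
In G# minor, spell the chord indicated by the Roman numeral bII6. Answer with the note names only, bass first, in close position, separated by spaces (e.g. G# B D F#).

C# E A

Scale degree 2 in G# minor is A#; lowering it a half step gives A. bII6 is the Neapolitan sixth — a major triad on the lowered second degree, here in its customary first inversion.
So the chord is A-C#-E.
The figured bass 6 indicates first inversion, placing the third (C#) in the bass: C#-E-A.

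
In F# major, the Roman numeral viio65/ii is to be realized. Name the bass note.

A#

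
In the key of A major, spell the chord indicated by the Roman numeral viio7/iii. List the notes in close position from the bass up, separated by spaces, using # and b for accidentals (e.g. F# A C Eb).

B# D# F# A

The slash marks an applied leading-tone chord: viio of iii. In A major, iii is C#, so the leading tone to it is B#, a half step below.
Building a fully diminished seventh chord on B# gives B#-D#-F#-A.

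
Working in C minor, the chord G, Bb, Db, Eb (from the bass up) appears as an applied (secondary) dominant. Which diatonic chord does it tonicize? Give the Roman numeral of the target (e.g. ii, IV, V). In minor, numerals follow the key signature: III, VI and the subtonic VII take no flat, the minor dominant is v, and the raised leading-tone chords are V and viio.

VI

The chord is a dominant seventh chord on Eb.
A dominant resolves down a perfect fifth: Eb → Ab. In C minor, Ab is scale degree 6, i.e. VI.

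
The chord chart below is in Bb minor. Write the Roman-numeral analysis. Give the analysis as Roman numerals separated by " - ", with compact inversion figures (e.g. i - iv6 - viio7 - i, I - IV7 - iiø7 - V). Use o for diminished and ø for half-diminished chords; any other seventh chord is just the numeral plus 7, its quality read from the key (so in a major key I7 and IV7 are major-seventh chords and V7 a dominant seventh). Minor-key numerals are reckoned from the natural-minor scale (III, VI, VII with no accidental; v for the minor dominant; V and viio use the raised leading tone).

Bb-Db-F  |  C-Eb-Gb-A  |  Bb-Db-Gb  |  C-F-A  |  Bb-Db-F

Bb-Db-F has root Bb, degree 1 in Bb minor, so i.
C-Eb-Gb-A has root A, degree 7 in Bb minor, so viio65.
Bb-Db-Gb has root Gb, degree 6 in Bb minor, so VI6.
C-F-A: major triad on F = scale degree 5 → V64.
Bb-Db-F: root Bb is the tonic; minor triad there is i.

i - viio65 - VI6 - V64 - i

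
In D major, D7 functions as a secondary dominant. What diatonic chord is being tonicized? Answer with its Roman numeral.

The chord is a dominant seventh chord on D.
A dominant resolves down a perfect fifth: D → G. In D major, G is scale degree 4, i.e. IV.

IV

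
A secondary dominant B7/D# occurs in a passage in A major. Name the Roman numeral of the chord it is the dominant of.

The chord is a dominant seventh chord on B.
A dominant resolves down a perfect fifth: B → E. In A major, E is scale degree 5, i.e. V.

V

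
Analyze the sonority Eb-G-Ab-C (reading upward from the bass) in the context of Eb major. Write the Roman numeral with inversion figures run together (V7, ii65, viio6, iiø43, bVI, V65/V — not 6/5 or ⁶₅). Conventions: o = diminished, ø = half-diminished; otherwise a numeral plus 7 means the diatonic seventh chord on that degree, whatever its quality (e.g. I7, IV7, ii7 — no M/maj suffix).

The pitches Ab-C-Eb-G form a major seventh chord rooted on Ab.
Ab is scale degree 4 in Eb major, and a major seventh chord on that degree is written IV7.
With Eb in the bass the chord is in second inversion, so the figured bass is 43.

IV43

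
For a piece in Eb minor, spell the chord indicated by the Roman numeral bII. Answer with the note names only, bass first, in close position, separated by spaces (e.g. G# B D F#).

Fb Ab Cb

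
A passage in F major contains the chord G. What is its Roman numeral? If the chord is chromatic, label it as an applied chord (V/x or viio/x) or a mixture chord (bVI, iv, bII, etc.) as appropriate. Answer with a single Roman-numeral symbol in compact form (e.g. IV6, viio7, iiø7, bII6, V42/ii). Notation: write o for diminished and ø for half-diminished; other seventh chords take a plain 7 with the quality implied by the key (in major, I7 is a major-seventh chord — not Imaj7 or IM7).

V/V

The pitches G-B-D form a major triad rooted on G.
G is not a diatonic chord root with this quality in F major, but it lies a perfect fifth above C (V), so the chord functions as an applied dominant of V.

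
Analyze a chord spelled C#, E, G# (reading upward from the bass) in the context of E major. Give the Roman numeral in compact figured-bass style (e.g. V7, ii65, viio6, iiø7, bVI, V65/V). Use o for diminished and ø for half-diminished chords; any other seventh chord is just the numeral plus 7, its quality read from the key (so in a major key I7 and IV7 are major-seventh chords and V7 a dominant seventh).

vi

The pitches C#-E-G# form a minor triad rooted on C#.
C# is scale degree 6 in E major, and a minor triad on that degree is written vi.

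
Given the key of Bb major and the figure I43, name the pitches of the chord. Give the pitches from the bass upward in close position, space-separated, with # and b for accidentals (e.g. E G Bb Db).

F A Bb D

In Bb major, the first degree is Bb, and the diatonic chord built there is a major seventh chord.
That chord is spelled Bb-D-F-A.
The figured bass 43 indicates second inversion, placing the fifth (F) in the bass: F-A-Bb-D.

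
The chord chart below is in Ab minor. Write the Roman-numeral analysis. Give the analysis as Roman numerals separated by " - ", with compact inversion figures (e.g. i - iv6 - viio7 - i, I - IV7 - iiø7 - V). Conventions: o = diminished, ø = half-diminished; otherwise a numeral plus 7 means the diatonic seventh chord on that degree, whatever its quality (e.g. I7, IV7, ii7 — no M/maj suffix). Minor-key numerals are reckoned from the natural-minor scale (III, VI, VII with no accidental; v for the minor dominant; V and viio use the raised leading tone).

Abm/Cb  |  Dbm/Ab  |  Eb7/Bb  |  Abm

Abm/Cb: minor triad on Ab = scale degree 1 → i6.
Dbm/Ab has root Db, degree 4 in Ab minor, so iv64.
Eb7/Bb has root Eb, degree 5 in Ab minor, so V43.
Abm has root Ab, degree 1 in Ab minor, so i.

i6 - iv64 - V43 - i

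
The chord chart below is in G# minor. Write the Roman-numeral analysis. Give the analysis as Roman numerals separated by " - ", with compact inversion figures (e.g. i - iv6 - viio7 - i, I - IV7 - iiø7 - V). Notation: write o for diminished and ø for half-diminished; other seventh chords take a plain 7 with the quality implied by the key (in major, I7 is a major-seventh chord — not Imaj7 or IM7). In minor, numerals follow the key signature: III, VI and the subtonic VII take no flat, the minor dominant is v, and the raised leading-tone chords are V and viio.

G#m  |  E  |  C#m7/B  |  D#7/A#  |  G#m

G#m: minor triad on G# = scale degree 1 → i.
E has root E, degree 6 in G# minor, so VI.
C#m7/B: minor seventh chord on C# = scale degree 4 → iv42.
D#7/A#: root D# is the dominant; dominant seventh chord there is V43.
G#m: root G# is the tonic; minor triad there is i.

i - VI - iv42 - V43 - i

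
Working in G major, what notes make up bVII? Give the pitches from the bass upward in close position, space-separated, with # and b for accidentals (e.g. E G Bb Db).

F A C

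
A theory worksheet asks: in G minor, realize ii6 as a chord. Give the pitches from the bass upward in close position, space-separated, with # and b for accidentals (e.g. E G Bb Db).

C E A

Scale degree 2 in G minor is A; here the chord built on it is altered to a minor triad. ii6 is the minor supertonic, borrowed from the parallel major (the Dorian ii).
So the chord is A-C-E, a minor triad.
The figured bass 6 indicates first inversion, placing the third (C) in the bass: C-E-A.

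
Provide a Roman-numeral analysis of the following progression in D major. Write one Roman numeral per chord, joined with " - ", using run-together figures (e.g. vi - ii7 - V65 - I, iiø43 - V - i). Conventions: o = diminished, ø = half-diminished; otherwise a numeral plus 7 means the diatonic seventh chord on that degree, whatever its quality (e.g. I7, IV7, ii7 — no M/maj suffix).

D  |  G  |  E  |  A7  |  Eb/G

D has root D, degree 1 in D major, so I.
G: root G is the subdominant; major triad there is IV.
E is the secondary dominant of V (major triad on E): V/V.
A7: root A is the dominant; dominant seventh chord there is V7.
Eb/G is non-diatonic — a major triad on the lowered supertonic (Eb): the Neapolitan sixth, bII6 (third, G, in the bass — hence the 6).

I - IV - V/V - V7 - bII6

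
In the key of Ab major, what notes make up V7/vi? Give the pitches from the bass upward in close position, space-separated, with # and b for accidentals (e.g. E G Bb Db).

V7/vi is a secondary dominant — the dominant seventh of vi. vi in Ab major is F, so the applied chord's root is C, a perfect fifth above.
Building a dominant seventh chord on C gives C-E-G-Bb.

C E G Bb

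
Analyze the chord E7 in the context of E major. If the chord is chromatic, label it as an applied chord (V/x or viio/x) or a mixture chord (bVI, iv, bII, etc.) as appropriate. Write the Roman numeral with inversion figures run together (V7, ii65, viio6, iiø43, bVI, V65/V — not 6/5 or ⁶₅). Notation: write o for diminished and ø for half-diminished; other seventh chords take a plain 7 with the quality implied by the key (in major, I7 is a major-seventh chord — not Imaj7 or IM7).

V7/IV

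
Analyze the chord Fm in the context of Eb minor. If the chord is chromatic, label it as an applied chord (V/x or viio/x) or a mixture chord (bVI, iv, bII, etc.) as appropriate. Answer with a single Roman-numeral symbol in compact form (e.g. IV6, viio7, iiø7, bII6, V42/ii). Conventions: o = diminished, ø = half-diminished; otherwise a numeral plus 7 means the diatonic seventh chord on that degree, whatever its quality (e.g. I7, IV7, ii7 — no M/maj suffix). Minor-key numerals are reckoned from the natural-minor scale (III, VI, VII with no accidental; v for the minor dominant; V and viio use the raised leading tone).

Stacked in thirds the chord is F-Ab-C: a minor triad on F.
F is the second degree of Eb minor. This is the minor supertonic, borrowed from the parallel major (the Dorian ii).

ii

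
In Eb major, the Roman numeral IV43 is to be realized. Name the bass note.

IV in Eb major has root Ab; the chord is Ab-C-Eb-G.
The figure 43 means second inversion — the fifth is in the bass.

Eb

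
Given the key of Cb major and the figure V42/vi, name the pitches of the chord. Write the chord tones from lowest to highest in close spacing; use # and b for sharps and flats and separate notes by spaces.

V42/vi is a secondary dominant — the dominant seventh of vi. vi in Cb major is Ab, so the applied chord's root is Eb, a perfect fifth above.
Building a dominant seventh chord on Eb gives Eb-G-Bb-Db.
With the 42 figure the chord is in third inversion; from the bass Db upward in close position it reads Db-Eb-G-Bb.

Db Eb G Bb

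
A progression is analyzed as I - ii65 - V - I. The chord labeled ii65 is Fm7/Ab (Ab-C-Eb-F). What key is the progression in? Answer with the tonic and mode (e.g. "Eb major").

The chord Fm7/Ab is a minor seventh chord rooted on F; its label is ii65.
If F is scale degree 2 and the mode makes that degree carry a minor seventh chord, the tonic is Eb and the mode is major.

Eb major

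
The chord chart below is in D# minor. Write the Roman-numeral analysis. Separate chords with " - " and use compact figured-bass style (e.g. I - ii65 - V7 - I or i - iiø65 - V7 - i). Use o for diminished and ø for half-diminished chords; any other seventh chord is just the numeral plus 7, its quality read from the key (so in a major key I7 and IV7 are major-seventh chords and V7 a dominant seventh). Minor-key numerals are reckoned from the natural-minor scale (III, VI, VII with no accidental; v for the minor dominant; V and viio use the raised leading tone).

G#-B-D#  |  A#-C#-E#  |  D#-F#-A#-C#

iv - v - i7

G#-B-D#: minor triad on G# = scale degree 4 → iv.
A#-C#-E#: root A# is the dominant; minor triad there is v.
D#-F#-A#-C#: root D# is the tonic; minor seventh chord there is i7.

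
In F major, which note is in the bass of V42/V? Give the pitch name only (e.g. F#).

The applied chord V42/V is rooted on G: G-B-D-F.
The figure 42 means third inversion — the seventh is in the bass.

F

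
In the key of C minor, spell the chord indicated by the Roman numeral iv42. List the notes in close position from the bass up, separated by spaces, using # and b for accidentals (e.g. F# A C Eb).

Eb F Ab C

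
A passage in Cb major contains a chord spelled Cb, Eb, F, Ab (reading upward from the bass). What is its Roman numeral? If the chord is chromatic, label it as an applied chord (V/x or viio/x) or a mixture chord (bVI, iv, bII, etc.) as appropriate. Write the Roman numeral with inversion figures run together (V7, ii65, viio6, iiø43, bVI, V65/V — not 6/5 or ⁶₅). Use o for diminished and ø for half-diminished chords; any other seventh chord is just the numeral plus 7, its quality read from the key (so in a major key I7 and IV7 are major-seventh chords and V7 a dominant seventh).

viiø43/V

Stacked in thirds the chord is F-Ab-Cb-Eb: a half-diminished seventh chord on F.
F sits a half step below Gb (V in Cb major); a diminished chord there is the applied leading-tone chord of V.
With Cb in the bass the chord is in second inversion, so the figured bass is 43.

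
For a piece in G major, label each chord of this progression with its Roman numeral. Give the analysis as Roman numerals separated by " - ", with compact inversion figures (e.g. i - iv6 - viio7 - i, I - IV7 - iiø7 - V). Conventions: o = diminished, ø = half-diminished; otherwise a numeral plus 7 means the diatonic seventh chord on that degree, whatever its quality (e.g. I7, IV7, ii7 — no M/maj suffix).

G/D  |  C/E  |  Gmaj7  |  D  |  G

G/D: root G is the tonic; major triad there is I64.
C/E: major triad on C = scale degree 4 → IV6.
Gmaj7: major seventh chord on G = scale degree 1 → I7.
D: root D is the dominant; major triad there is V.
G: root G is the tonic; major triad there is I.

I64 - IV6 - I7 - V - I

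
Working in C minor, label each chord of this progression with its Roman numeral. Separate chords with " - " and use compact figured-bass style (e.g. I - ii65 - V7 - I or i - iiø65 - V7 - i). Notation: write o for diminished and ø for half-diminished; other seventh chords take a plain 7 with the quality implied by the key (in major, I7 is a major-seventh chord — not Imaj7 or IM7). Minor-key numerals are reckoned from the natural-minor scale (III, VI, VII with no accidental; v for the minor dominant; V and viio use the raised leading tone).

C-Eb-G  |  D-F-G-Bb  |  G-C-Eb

C-Eb-G: minor triad on C = scale degree 1 → i.
D-F-G-Bb: root G is the dominant; minor seventh chord there is v43.
G-C-Eb: root C is the tonic; minor triad there is i64.

i - v43 - i64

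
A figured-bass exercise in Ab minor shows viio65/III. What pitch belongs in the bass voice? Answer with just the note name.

Db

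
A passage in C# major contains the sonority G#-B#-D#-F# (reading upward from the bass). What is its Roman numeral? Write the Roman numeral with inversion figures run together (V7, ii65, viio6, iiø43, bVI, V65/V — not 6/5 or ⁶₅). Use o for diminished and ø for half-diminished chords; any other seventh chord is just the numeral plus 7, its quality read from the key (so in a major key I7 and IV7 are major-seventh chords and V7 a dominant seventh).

V7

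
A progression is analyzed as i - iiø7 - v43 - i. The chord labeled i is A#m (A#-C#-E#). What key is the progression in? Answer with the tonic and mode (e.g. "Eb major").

A# minor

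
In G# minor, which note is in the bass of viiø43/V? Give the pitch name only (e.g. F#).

G#

The applied chord viiø43/V is rooted on C##: C##-E#-G#-B#.
The figure 43 means second inversion — the fifth is in the bass.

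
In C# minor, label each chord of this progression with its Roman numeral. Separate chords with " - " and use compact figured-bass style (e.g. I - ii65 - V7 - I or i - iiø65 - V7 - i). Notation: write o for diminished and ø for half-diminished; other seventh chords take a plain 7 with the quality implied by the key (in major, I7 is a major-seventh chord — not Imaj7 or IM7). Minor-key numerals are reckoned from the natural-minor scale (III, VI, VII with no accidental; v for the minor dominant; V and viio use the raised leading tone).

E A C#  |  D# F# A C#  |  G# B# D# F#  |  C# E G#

VI64 - iiø7 - V7 - i

E-A-C#: major triad on A = scale degree 6 → VI64.
D#-F#-A-C#: half-diminished seventh chord on D# = scale degree 2 → iiø7.
G#-B#-D#-F#: dominant seventh chord on G# = scale degree 5 → V7.
C#-E-G#: minor triad on C# = scale degree 1 → i.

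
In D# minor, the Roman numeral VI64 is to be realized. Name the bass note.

F#

VI in D# minor has root B; the chord is B-D#-F#.
The figure 64 means second inversion — the fifth is in the bass.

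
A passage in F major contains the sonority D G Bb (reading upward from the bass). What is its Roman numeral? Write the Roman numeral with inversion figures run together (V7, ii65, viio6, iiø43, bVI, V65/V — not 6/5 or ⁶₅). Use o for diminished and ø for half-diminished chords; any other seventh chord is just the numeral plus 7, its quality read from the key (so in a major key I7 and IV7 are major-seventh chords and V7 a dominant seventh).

ii64

Stacked in thirds the chord is G-Bb-D: a minor triad on G.
G is scale degree 2 in F major, and a minor triad on that degree is written ii.
With D in the bass the chord is in second inversion, so the figured bass is 64.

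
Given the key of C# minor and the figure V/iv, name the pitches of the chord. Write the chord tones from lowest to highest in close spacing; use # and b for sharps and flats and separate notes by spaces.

V/iv is a secondary dominant — the dominant triad of iv. iv in C# minor is F#, so the applied chord's root is C#, a perfect fifth above.
Building a major triad on C# gives C#-E#-G#.

C# E# G#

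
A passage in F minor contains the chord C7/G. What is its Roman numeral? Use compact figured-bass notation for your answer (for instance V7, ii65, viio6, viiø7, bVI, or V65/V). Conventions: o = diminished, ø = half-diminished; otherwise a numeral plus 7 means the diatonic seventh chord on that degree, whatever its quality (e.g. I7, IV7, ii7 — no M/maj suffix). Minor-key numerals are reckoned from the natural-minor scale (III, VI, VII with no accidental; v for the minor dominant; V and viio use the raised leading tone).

V43

The pitches C-E-G-Bb form a dominant seventh chord rooted on C.
In F minor, C is the dominant; the diatonic dominant seventh chord there is V7.
With G in the bass the chord is in second inversion, so the figured bass is 43.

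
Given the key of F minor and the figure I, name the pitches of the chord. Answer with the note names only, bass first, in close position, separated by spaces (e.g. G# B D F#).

Scale degree 1 in F minor is F; here the chord built on it is altered to a major triad. I is the major tonic (Picardy third), borrowed from the parallel major.
So the chord is F-A-C.

F A C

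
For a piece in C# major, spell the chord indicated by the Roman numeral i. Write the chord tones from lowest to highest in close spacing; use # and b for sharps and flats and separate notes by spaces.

Scale degree 1 in C# major is C#; here the chord built on it is altered to a minor triad. i is the minor tonic, borrowed from the parallel minor.
So the chord is C#-E-G#, a minor triad.

C# E G#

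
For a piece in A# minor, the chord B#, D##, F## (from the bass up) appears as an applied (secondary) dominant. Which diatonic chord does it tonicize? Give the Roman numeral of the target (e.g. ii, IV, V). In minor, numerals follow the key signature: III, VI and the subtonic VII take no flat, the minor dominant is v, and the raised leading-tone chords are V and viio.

V

The chord is a major triad on B#.
A dominant resolves down a perfect fifth: B# → E#. In A# minor, E# is scale degree 5, i.e. V.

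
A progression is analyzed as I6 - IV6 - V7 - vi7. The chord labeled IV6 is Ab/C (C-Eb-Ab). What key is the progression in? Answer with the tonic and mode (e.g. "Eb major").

Eb major

IV6 is given as C-Eb-Ab — a major triad with root Ab.
IV6 on Ab implies Ab is the subdominant; that puts the tonic at Eb, and the uppercase numeral fits major mode.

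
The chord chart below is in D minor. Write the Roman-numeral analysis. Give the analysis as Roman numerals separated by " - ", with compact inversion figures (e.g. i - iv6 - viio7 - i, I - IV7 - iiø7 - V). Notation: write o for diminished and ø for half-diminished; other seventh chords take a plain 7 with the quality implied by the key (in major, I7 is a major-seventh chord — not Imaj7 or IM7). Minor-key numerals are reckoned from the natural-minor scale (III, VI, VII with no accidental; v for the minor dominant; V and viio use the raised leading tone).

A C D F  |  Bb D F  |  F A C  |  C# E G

i43 - VI - III - viio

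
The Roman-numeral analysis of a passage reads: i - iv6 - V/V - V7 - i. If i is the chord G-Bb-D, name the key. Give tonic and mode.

The chord Gm is a minor triad rooted on G; its label is i.
If G is scale degree 1 and the mode makes that degree carry a minor triad, the tonic is G and the mode is minor.

G minor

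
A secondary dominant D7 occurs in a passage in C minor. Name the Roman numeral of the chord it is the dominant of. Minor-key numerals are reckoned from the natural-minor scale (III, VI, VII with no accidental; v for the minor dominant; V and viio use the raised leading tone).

The chord is a dominant seventh chord on D.
A dominant resolves down a perfect fifth: D → G. In C minor, G is scale degree 5, i.e. V.

V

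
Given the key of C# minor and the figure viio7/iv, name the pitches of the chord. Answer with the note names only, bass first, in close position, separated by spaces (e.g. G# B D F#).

The slash marks an applied leading-tone chord: viio of iv. In C# minor, iv is F#, so the leading tone to it is E#, a half step below.
Building a fully diminished seventh chord on E# gives E#-G#-B-D.

E# G# B D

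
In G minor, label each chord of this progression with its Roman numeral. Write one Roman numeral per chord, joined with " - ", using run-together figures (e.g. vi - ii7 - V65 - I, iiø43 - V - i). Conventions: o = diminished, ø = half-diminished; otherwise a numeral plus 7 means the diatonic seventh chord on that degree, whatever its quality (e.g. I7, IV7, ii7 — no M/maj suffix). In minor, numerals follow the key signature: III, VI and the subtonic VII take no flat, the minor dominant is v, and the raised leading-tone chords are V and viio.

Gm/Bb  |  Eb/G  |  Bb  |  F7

Gm/Bb has root G, degree 1 in G minor, so i6.
Eb/G: root Eb is the submediant; major triad there is VI6.
Bb has root Bb, degree 3 in G minor, so III.
F7 has root F, degree 7 in G minor, so VII7.

i6 - VI6 - III - VII7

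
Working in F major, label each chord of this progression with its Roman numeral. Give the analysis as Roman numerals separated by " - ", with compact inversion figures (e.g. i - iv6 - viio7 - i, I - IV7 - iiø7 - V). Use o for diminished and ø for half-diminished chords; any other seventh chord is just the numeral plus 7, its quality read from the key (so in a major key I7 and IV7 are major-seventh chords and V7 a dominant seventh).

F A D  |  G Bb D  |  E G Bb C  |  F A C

vi6 - ii - V65 - I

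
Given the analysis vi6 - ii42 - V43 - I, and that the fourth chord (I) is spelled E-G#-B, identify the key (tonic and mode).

E major

The anchor chord is a major triad on E, labeled I.
If E is scale degree 1 and the mode makes that degree carry a major triad, the tonic is E and the mode is major.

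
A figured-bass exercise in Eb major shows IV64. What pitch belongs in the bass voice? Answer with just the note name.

Eb

IV in Eb major has root Ab; the chord is Ab-C-Eb.
The figure 64 means second inversion — the fifth is in the bass.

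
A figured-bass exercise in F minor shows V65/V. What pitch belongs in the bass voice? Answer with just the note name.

B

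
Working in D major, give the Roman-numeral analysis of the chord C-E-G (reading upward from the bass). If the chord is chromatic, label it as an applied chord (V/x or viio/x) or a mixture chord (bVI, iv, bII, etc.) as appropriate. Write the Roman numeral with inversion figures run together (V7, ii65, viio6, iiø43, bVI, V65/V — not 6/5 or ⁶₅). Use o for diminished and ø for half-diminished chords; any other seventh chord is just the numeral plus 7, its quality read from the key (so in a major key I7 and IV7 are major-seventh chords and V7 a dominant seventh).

bVII

Stacked in thirds the chord is C-E-G: a major triad on C.
C is the lowered seventh degree of D major (diatonic 7 would be C#). This is a major triad on the lowered seventh degree (the subtonic), borrowed from the parallel minor.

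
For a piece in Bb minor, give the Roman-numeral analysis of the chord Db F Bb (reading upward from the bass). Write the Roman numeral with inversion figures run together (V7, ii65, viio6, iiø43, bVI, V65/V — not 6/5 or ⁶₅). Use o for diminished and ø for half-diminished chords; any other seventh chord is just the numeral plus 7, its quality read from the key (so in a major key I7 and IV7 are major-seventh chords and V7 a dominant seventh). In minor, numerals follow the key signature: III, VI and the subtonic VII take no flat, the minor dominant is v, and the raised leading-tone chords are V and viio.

The pitches Bb-Db-F form a minor triad rooted on Bb.
In Bb minor, Bb is the tonic; the diatonic minor triad there is i.
With Db in the bass the chord is in first inversion, so the figured bass is 6.

i6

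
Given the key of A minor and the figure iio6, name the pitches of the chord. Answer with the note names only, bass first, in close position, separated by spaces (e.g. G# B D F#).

In A minor, the supertonic is B, and the diatonic chord built there is a diminished triad.
That chord is spelled B-D-F.
With the 6 figure the chord is in first inversion; from the bass D upward in close position it reads D-F-B.

D F B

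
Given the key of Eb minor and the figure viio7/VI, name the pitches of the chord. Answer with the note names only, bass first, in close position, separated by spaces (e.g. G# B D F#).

Bb Db Fb Abb

The slash marks an applied leading-tone chord: viio of VI. In Eb minor, VI is Cb, so the leading tone to it is Bb, a half step below.
Building a fully diminished seventh chord on Bb gives Bb-Db-Fb-Abb.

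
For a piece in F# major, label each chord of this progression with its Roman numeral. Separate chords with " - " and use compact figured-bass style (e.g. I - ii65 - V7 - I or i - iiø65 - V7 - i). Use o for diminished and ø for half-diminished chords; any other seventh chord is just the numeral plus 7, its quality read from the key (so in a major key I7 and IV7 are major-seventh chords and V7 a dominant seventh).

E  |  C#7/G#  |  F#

E: major triad on E — chromatic; bVII (borrowed from the parallel minor).
C#7/G#: dominant seventh chord on C# = scale degree 5 → V43.
F#: major triad on F# = scale degree 1 → I.

bVII - V43 - I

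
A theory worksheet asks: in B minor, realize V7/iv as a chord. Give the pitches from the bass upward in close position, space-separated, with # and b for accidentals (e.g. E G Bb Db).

B D# F# A

V7/iv is a secondary dominant — the dominant seventh of iv. iv in B minor is E, so the applied chord's root is B, a perfect fifth above.
Building a dominant seventh chord on B gives B-D#-F#-A.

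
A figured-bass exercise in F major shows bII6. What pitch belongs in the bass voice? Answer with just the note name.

Bb

bII in F major has root Gb; the chord is Gb-Bb-Db.
The figure 6 means first inversion — the third is in the bass.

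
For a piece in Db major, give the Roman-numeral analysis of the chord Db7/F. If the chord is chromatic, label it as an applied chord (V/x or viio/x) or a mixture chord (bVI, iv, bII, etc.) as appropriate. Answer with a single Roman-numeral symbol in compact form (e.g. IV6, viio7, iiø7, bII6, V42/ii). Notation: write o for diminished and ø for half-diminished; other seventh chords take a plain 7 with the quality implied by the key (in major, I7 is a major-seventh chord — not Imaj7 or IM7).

V65/IV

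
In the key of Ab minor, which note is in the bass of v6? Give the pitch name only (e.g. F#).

v in Ab minor has root Eb; the chord is Eb-Gb-Bb.
The figure 6 means first inversion — the third is in the bass.

Gb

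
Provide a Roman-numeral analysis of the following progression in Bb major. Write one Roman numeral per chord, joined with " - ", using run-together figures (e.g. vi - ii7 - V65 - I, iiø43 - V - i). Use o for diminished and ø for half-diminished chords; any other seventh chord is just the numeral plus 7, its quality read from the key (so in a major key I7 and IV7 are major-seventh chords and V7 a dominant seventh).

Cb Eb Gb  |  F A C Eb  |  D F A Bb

Cb-Eb-Gb is non-diatonic — a major triad on the lowered supertonic (Cb): the Neapolitan chord, bII.
F-A-C-Eb: root F is the dominant; dominant seventh chord there is V7.
D-F-A-Bb: major seventh chord on Bb = scale degree 1 → I65.

bII - V7 - I65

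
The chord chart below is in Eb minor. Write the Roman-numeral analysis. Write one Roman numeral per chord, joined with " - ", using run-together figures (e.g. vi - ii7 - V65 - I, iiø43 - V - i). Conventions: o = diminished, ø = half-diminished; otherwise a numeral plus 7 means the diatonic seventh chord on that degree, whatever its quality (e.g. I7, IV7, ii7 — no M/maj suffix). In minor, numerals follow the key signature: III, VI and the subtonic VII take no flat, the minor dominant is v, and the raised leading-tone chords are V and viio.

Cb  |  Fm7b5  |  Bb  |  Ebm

Cb has root Cb, degree 6 in Eb minor, so VI.
Fm7b5 has root F, degree 2 in Eb minor, so iiø7.
Bb: root Bb is the dominant; major triad there is V.
Ebm: minor triad on Eb = scale degree 1 → i.

VI - iiø7 - V - i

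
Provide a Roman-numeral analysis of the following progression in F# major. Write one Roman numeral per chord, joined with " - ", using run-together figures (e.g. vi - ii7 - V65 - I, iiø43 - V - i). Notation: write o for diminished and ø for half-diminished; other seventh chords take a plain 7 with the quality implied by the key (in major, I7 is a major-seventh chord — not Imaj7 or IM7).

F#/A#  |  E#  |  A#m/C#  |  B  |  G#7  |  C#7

I6 - V/iii - iii6 - IV - V7/V - V7

F#/A#: major triad on F# = scale degree 1 → I6.
E#: a major triad on E#, the applied dominant of iii → V/iii.
A#m/C# has root A#, degree 3 in F# major, so iii6.
B: root B is the subdominant; major triad there is IV.
G#7: a dominant seventh chord on G#, the applied dominant of V → V7/V.
C#7: dominant seventh chord on C# = scale degree 5 → V7.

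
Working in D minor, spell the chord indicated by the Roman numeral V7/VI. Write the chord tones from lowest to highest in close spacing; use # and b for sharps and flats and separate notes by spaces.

F A C Eb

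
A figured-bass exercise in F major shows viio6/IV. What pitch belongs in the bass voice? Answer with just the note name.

C

The applied chord viio6/IV is rooted on A: A-C-Eb.
The figure 6 means first inversion — the third is in the bass.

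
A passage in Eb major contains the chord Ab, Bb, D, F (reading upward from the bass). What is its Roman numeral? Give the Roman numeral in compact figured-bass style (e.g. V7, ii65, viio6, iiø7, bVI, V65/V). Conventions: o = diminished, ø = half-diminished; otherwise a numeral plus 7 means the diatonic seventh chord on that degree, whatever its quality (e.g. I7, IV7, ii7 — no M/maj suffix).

V42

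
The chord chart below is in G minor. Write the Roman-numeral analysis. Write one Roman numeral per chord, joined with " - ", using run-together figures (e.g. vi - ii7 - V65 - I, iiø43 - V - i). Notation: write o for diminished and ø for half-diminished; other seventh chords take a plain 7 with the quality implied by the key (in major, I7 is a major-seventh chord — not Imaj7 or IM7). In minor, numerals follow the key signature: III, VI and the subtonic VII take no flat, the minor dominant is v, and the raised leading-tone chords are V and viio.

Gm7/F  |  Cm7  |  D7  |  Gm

Gm7/F: root G is the tonic; minor seventh chord there is i42.
Cm7: minor seventh chord on C = scale degree 4 → iv7.
D7 has root D, degree 5 in G minor, so V7.
Gm: root G is the tonic; minor triad there is i.

i42 - iv7 - V7 - i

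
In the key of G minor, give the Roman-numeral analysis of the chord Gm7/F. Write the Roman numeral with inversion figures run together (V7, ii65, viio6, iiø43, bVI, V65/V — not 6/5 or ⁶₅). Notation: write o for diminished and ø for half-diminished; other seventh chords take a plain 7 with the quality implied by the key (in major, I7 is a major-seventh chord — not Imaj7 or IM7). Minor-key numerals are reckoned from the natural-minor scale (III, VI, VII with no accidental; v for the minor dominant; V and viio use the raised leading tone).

i42

The pitches G-Bb-D-F form a minor seventh chord rooted on G.
G is scale degree 1 in G minor, and a minor seventh chord on that degree is written i7.
With F in the bass the chord is in third inversion, so the figured bass is 42.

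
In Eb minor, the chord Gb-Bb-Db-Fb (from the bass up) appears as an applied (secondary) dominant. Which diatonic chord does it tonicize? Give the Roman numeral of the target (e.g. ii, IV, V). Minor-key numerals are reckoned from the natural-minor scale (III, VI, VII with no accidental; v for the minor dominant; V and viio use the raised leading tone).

VI

The chord is a dominant seventh chord on Gb.
A dominant resolves down a perfect fifth: Gb → Cb. In Eb minor, Cb is scale degree 6, i.e. VI.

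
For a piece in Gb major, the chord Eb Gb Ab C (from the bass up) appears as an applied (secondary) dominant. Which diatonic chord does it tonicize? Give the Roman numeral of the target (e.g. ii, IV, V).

The chord is a dominant seventh chord on Ab.
A dominant resolves down a perfect fifth: Ab → Db. In Gb major, Db is scale degree 5, i.e. V.

V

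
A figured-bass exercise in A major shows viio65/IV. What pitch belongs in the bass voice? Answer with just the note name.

E

The applied chord viio65/IV is rooted on C#: C#-E-G-Bb.
The figure 65 means first inversion — the third is in the bass.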